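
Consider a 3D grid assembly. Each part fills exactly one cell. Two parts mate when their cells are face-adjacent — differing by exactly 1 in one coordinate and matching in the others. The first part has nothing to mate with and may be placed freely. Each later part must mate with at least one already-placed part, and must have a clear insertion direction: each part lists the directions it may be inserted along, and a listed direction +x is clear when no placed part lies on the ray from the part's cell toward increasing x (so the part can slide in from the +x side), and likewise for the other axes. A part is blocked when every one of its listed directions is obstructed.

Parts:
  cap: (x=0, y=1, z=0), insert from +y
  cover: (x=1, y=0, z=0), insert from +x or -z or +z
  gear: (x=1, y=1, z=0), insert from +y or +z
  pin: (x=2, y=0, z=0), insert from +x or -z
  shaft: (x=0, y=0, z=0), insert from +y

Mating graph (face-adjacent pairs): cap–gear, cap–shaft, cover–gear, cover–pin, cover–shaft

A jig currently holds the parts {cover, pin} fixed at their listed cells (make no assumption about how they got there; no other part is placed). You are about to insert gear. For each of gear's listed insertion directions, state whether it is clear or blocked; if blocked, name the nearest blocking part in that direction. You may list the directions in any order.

+y: ray from gear(1, 1, 0) has no placed part ⇒ clear
+z: ray from gear(1, 1, 0) has no placed part ⇒ clear

+y: clear; +z: clear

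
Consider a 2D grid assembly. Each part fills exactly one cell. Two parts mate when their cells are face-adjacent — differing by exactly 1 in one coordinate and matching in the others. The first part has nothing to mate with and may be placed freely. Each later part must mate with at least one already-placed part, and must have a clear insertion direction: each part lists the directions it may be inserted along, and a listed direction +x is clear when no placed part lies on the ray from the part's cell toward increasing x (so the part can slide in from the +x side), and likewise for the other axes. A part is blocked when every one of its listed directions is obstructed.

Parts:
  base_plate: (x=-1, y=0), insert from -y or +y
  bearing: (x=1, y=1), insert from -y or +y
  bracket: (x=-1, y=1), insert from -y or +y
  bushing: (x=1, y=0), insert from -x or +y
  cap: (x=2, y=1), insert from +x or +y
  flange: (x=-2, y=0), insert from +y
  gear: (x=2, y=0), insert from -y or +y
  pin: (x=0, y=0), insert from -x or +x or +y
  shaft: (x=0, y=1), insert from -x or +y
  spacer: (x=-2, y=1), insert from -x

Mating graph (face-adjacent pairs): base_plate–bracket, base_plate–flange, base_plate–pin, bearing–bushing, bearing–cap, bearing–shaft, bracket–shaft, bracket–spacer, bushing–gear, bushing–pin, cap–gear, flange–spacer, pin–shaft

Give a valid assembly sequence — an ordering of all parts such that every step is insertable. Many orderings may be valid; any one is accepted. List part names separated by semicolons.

1. gear@(2, 0) [-y clear] — {gear}
2. cap@(2, 1) [+x clear] — {cap, gear}
3. bushing@(1, 0) [-x clear] — {bushing, cap, gear}
4. pin@(0, 0) [-x clear] — {bushing, cap, gear, pin}
5. shaft@(0, 1) [-x clear] — {bushing, cap, gear, pin, shaft}
6. bracket@(-1, 1) [-y clear] — {bracket, bushing, cap, gear, pin, shaft}
7. base_plate@(-1, 0) [-y clear] — {base_plate, bracket, bushing, cap, gear, pin, shaft}
8. flange@(-2, 0) [+y clear] — {base_plate, bracket, bushing, cap, flange, gear, pin, shaft}
9. bearing@(1, 1) [+y clear] — {base_plate, bearing, bracket, bushing, cap, flange, gear, pin, shaft}
10. spacer@(-2, 1) [-x clear] — {base_plate, bearing, bracket, bushing, cap, flange, gear, pin, shaft, spacer}

gear; cap; bushing; pin; shaft; bracket; base_plate; flange; bearing; spacer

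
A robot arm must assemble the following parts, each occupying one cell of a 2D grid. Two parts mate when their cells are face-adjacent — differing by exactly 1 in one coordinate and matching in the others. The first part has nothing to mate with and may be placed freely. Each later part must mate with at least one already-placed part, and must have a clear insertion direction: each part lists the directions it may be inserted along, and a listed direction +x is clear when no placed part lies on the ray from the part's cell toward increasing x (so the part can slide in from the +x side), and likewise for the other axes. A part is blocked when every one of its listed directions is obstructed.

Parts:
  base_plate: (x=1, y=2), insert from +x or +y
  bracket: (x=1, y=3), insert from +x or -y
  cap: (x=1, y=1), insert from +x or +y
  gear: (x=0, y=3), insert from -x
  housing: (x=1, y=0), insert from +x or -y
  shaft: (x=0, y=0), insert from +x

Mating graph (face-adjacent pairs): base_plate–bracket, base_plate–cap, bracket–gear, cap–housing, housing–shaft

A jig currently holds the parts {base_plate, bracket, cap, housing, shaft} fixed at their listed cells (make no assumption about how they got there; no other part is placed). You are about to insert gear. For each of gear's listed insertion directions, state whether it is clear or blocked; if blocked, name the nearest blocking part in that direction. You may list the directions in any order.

-x: ray from gear(0, 3) has no placed part ⇒ clear

-x: clear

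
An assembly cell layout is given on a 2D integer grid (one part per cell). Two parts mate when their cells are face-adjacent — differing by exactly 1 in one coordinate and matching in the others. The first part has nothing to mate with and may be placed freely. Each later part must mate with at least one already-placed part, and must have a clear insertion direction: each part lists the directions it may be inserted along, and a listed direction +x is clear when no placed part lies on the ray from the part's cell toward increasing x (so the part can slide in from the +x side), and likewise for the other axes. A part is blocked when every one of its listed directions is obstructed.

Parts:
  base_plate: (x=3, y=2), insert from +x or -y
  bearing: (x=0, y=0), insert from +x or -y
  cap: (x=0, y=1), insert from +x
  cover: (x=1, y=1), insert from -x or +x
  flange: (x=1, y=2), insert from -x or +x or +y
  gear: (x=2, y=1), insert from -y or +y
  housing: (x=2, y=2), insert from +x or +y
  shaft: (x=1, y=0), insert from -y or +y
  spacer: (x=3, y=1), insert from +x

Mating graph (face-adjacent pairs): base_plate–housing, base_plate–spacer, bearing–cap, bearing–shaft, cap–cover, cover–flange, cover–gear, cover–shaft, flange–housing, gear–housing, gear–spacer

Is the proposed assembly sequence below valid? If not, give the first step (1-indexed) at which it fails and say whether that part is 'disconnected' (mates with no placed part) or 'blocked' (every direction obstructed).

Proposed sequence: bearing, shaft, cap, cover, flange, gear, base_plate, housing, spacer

1. bearing@(0, 0) [+x clear] — {bearing}
2. shaft@(1, 0) [-y clear] — {bearing, shaft}
3. cap@(0, 1) [+x clear] — {bearing, cap, shaft}
4. cover@(1, 1) [+x clear] — {bearing, cap, cover, shaft}
5. flange@(1, 2) [-x clear] — {bearing, cap, cover, flange, shaft}
6. gear@(2, 1) [-y clear] — {bearing, cap, cover, flange, gear, shaft}
7. base_plate@(3, 2) — no placed neighbour ⇒ disconnected

Invalid at step 7 (disconnected)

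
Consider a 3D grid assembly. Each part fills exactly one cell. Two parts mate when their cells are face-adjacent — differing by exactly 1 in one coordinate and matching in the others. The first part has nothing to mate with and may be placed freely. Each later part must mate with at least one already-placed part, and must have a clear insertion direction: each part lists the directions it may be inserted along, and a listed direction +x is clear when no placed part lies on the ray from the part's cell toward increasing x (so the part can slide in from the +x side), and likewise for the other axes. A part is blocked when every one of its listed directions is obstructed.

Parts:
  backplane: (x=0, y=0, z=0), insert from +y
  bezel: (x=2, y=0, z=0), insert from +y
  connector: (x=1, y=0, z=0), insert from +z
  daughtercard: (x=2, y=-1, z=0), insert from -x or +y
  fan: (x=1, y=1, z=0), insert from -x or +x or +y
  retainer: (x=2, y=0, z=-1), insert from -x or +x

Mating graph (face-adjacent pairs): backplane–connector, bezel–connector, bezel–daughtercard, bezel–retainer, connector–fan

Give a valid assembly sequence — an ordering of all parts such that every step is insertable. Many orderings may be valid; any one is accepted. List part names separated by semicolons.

bezel; daughtercard; connector; retainer; backplane; fan

1. bezel@(2, 0, 0) [+y clear] — {bezel}
2. daughtercard@(2, -1, 0) [-x clear] — {bezel, daughtercard}
3. connector@(1, 0, 0) [+z clear] — {bezel, connector, daughtercard}
4. retainer@(2, 0, -1) [-x clear] — {bezel, connector, daughtercard, retainer}
5. backplane@(0, 0, 0) [+y clear] — {backplane, bezel, connector, daughtercard, retainer}
6. fan@(1, 1, 0) [-x clear] — {backplane, bezel, connector, daughtercard, fan, retainer}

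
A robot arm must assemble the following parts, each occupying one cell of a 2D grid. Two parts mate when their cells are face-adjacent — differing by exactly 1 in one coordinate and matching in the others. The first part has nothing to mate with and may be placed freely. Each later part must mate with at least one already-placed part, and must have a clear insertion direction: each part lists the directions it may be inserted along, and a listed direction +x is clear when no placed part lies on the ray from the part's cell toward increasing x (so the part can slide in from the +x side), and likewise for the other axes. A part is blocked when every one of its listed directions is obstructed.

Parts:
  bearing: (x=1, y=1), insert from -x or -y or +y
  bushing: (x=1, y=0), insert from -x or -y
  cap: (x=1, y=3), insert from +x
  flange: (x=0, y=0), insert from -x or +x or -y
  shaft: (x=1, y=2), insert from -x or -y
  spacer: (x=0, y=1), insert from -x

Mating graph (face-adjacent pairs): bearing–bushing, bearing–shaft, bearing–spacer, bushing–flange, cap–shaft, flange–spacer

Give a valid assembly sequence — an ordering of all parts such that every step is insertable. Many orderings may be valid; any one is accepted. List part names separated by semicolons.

1. bushing@(1, 0) [-x clear] — {bushing}
2. flange@(0, 0) [-x clear] — {bushing, flange}
3. spacer@(0, 1) [-x clear] — {bushing, flange, spacer}
4. bearing@(1, 1) [+y clear] — {bearing, bushing, flange, spacer}
5. shaft@(1, 2) [-x clear] — {bearing, bushing, flange, shaft, spacer}
6. cap@(1, 3) [+x clear] — {bearing, bushing, cap, flange, shaft, spacer}

bushing; flange; spacer; bearing; shaft; cap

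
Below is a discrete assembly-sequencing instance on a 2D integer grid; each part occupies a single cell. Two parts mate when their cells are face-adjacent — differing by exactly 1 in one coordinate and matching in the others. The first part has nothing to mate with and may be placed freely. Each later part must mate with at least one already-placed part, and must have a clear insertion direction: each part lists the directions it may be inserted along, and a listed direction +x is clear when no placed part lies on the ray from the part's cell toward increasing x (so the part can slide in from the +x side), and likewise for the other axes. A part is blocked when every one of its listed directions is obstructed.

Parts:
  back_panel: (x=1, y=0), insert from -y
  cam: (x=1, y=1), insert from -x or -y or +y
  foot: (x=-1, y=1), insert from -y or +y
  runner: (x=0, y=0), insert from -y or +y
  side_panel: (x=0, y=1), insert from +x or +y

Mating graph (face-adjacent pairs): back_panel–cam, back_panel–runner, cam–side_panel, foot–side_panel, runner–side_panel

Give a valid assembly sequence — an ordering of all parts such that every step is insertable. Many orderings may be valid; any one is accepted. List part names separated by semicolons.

1. back_panel@(1, 0) [-y clear] — {back_panel}
2. runner@(0, 0) [-y clear] — {back_panel, runner}
3. side_panel@(0, 1) [+x clear] — {back_panel, runner, side_panel}
4. foot@(-1, 1) [-y clear] — {back_panel, foot, runner, side_panel}
5. cam@(1, 1) [+y clear] — {back_panel, cam, foot, runner, side_panel}

back_panel; runner; side_panel; foot; cam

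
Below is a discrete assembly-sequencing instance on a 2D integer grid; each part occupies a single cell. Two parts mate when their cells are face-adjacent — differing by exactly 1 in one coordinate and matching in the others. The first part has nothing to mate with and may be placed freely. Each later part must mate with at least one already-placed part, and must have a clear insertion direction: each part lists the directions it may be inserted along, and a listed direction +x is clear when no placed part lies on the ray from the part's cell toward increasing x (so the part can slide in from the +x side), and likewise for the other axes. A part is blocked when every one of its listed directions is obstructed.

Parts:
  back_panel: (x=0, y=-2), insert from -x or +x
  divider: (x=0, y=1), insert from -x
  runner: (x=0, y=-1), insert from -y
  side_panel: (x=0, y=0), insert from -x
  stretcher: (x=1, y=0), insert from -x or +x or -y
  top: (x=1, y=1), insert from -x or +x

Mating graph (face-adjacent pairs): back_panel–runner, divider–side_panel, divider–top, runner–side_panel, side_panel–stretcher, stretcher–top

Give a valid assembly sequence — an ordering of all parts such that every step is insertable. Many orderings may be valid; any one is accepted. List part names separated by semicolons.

divider; side_panel; top; runner; back_panel; stretcher

1. divider@(0, 1) [-x clear] — {divider}
2. side_panel@(0, 0) [-x clear] — {divider, side_panel}
3. top@(1, 1) [+x clear] — {divider, side_panel, top}
4. runner@(0, -1) [-y clear] — {divider, runner, side_panel, top}
5. back_panel@(0, -2) [-x clear] — {back_panel, divider, runner, side_panel, top}
6. stretcher@(1, 0) [+x clear] — {back_panel, divider, runner, side_panel, stretcher, top}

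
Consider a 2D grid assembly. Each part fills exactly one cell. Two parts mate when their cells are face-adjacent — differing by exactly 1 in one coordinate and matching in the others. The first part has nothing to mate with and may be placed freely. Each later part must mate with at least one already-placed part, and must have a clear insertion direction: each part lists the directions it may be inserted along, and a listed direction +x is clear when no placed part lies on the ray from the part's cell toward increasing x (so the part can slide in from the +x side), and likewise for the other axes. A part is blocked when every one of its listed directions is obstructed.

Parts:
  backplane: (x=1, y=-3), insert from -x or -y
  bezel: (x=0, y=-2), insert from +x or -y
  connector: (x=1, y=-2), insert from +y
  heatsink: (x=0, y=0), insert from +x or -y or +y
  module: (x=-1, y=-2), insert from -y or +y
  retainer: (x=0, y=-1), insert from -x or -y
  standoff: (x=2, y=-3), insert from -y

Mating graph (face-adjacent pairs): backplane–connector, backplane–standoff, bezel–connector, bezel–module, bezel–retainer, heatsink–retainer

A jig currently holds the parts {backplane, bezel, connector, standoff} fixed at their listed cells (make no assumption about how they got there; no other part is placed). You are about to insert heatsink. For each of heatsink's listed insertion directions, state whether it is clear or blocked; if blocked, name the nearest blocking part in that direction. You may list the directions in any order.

+x: ray from heatsink(0, 0) has no placed part ⇒ clear
-y: nearest on ray is bezel@(0, -2) ⇒ blocked
+y: ray from heatsink(0, 0) has no placed part ⇒ clear

+x: clear; +y: clear; -y: blocked by bezel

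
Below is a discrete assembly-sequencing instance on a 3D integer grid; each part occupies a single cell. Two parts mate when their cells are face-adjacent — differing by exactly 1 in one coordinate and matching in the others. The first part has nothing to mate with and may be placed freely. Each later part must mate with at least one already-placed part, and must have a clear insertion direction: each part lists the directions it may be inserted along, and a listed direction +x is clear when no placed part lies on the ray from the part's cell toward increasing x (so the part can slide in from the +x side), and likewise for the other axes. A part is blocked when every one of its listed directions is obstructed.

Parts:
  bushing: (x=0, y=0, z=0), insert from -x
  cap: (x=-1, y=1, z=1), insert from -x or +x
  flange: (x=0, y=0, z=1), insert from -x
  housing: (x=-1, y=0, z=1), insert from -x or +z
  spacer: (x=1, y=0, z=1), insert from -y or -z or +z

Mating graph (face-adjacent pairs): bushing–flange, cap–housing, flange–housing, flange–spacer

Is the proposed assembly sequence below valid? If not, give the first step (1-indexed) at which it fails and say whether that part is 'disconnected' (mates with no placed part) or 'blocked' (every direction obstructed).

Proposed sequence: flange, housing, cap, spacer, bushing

Valid

1. flange@(0, 0, 1) [-x clear] — {flange}
2. housing@(-1, 0, 1) [-x clear] — {flange, housing}
3. cap@(-1, 1, 1) [-x clear] — {cap, flange, housing}
4. spacer@(1, 0, 1) [-y clear] — {cap, flange, housing, spacer}
5. bushing@(0, 0, 0) [-x clear] — {bushing, cap, flange, housing, spacer}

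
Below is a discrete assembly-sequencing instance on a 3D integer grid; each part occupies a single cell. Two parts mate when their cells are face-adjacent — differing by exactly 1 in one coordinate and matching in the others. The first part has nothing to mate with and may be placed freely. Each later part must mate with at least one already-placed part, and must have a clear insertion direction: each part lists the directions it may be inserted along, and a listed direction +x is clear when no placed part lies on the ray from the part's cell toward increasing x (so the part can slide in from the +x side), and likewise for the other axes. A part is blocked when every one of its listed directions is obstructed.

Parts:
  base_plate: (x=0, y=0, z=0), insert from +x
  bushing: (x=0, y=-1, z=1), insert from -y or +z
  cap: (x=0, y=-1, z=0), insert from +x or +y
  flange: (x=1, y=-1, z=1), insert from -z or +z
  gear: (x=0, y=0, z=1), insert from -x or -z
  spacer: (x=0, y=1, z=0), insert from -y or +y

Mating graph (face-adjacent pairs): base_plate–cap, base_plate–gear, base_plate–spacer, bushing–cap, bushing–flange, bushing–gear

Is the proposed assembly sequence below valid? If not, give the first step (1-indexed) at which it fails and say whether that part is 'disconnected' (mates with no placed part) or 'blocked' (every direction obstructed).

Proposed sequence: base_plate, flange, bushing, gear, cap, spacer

Invalid at step 2 (disconnected)

1. base_plate@(0, 0, 0) [+x clear] — {base_plate}
2. flange@(1, -1, 1) — no placed neighbour ⇒ disconnected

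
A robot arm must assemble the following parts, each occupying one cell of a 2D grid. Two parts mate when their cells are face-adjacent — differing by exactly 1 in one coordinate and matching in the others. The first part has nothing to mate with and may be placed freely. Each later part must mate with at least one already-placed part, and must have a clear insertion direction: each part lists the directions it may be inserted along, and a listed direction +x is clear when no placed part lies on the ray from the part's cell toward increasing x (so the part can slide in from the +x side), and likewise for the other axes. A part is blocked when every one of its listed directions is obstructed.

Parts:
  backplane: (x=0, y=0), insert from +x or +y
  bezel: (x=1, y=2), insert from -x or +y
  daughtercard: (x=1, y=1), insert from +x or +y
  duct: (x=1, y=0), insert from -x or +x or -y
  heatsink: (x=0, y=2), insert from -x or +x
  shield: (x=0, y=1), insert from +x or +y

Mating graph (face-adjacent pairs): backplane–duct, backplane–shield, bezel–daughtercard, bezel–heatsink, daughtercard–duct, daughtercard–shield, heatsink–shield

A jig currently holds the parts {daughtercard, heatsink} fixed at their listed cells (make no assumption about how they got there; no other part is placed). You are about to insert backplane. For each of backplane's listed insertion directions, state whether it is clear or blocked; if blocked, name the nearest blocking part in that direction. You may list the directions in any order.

+x: clear; +y: blocked by heatsink

+x: ray from backplane(0, 0) has no placed part ⇒ clear
+y: nearest on ray is heatsink@(0, 2) ⇒ blocked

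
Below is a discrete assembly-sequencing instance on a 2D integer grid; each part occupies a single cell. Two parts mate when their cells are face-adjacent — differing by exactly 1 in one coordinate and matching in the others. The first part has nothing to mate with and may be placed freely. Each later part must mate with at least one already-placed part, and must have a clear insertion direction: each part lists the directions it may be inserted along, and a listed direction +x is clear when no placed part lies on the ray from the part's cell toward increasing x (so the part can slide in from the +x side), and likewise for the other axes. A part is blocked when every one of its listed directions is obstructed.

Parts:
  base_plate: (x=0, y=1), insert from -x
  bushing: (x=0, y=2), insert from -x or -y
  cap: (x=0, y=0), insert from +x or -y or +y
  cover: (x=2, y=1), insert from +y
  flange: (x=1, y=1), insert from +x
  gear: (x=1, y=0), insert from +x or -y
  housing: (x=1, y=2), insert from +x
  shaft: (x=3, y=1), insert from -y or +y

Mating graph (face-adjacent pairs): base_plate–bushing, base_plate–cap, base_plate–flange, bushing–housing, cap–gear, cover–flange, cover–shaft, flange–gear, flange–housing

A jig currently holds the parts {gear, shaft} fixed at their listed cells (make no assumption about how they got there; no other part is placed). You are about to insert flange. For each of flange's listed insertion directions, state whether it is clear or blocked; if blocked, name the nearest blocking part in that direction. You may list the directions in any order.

+x: blocked by shaft

+x: nearest on ray is shaft@(3, 1) ⇒ blocked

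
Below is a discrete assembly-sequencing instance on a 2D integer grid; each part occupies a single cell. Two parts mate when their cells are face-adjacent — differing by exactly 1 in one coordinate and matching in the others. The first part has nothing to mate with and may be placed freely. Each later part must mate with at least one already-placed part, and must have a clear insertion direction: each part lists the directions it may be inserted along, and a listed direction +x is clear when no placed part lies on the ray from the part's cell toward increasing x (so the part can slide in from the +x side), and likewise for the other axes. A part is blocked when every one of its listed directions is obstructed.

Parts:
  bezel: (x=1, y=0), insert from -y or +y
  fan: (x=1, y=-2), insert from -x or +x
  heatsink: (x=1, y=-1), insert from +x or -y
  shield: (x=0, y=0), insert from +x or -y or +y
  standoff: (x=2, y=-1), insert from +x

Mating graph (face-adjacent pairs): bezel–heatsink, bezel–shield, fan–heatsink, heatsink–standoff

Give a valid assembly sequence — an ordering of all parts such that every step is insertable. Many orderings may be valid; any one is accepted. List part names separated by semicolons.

heatsink; bezel; shield; standoff; fan

1. heatsink@(1, -1) [+x clear] — {heatsink}
2. bezel@(1, 0) [+y clear] — {bezel, heatsink}
3. shield@(0, 0) [-y clear] — {bezel, heatsink, shield}
4. standoff@(2, -1) [+x clear] — {bezel, heatsink, shield, standoff}
5. fan@(1, -2) [-x clear] — {bezel, fan, heatsink, shield, standoff}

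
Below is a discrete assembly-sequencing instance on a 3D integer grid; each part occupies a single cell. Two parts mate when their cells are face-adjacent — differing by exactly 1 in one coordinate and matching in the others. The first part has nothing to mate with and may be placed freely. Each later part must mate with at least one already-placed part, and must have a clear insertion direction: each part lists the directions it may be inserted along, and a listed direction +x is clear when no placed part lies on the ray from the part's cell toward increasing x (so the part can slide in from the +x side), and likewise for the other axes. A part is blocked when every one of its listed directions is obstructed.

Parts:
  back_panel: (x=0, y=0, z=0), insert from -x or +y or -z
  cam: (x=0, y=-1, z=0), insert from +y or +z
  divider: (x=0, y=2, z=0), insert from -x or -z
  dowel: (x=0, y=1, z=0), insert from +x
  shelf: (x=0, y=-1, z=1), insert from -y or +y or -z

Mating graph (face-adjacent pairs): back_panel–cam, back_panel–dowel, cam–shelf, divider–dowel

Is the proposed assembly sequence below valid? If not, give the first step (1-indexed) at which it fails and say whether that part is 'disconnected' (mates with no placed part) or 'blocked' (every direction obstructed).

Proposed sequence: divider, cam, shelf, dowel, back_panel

Invalid at step 2 (disconnected)

1. divider@(0, 2, 0) [-x clear] — {divider}
2. cam@(0, -1, 0) — no placed neighbour ⇒ disconnected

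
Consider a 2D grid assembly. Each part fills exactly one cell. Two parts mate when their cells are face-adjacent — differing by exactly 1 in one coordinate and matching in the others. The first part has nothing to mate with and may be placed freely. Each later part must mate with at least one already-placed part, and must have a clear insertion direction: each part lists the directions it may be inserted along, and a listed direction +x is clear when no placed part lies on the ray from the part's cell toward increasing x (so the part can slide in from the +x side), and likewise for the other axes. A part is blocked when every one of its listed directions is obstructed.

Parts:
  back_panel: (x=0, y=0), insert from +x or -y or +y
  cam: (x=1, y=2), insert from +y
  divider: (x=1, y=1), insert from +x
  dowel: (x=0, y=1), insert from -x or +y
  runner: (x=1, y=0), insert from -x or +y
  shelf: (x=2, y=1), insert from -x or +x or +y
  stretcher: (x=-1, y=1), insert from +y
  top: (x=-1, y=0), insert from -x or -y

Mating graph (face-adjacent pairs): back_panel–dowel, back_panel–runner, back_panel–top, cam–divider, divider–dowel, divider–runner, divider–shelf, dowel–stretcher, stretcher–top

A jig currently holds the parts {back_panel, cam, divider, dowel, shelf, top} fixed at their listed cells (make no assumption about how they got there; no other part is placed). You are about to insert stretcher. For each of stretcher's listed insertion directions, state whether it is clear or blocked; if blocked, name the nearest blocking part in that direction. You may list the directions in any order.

+y: clear

+y: ray from stretcher(-1, 1) has no placed part ⇒ clear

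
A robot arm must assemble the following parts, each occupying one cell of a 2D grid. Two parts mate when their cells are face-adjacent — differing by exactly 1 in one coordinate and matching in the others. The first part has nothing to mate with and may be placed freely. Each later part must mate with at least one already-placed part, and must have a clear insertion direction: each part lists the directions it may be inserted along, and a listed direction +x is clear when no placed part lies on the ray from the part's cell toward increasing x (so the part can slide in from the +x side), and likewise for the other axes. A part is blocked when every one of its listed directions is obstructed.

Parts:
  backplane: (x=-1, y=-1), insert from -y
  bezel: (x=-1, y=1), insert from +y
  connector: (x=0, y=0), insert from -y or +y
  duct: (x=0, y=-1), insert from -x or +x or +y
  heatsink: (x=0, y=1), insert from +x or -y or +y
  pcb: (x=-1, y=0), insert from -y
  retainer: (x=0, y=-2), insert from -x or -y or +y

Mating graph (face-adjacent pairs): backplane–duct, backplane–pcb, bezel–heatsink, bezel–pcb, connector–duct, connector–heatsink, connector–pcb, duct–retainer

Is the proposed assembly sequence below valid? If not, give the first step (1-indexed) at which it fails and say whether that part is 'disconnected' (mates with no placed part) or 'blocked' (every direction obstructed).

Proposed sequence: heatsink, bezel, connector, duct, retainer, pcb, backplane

1. heatsink@(0, 1) [+x clear] — {heatsink}
2. bezel@(-1, 1) [+y clear] — {bezel, heatsink}
3. connector@(0, 0) [-y clear] — {bezel, connector, heatsink}
4. duct@(0, -1) [-x clear] — {bezel, connector, duct, heatsink}
5. retainer@(0, -2) [-x clear] — {bezel, connector, duct, heatsink, retainer}
6. pcb@(-1, 0) [-y clear] — {bezel, connector, duct, heatsink, pcb, retainer}
7. backplane@(-1, -1) [-y clear] — {backplane, bezel, connector, duct, heatsink, pcb, retainer}

Valid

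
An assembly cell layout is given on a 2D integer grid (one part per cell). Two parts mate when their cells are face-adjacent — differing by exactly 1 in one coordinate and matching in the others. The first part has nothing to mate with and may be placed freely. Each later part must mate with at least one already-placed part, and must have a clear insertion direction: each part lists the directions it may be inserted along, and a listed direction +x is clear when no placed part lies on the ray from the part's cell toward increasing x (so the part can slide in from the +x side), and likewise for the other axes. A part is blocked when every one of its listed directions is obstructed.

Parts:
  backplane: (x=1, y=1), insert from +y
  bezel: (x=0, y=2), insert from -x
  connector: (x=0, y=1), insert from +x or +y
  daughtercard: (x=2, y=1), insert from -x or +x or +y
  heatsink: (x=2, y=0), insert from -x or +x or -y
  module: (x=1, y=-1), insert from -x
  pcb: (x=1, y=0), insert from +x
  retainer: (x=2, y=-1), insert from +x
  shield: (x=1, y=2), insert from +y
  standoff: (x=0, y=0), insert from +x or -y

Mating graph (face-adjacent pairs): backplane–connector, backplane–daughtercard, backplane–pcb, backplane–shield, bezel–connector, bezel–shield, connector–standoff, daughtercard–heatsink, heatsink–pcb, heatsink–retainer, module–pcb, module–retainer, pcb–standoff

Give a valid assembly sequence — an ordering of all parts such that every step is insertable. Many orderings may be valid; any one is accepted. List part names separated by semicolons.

module; pcb; standoff; connector; bezel; heatsink; daughtercard; backplane; shield; retainer

1. module@(1, -1) [-x clear] — {module}
2. pcb@(1, 0) [+x clear] — {module, pcb}
3. standoff@(0, 0) [-y clear] — {module, pcb, standoff}
4. connector@(0, 1) [+x clear] — {connector, module, pcb, standoff}
5. bezel@(0, 2) [-x clear] — {bezel, connector, module, pcb, standoff}
6. heatsink@(2, 0) [+x clear] — {bezel, connector, heatsink, module, pcb, standoff}
7. daughtercard@(2, 1) [+x clear] — {bezel, connector, daughtercard, heatsink, module, pcb, standoff}
8. backplane@(1, 1) [+y clear] — {backplane, bezel, connector, daughtercard, heatsink, module, pcb, standoff}
9. shield@(1, 2) [+y clear] — {backplane, bezel, connector, daughtercard, heatsink, module, pcb, shield, standoff}
10. retainer@(2, -1) [+x clear] — {backplane, bezel, connector, daughtercard, heatsink, module, pcb, retainer, shield, standoff}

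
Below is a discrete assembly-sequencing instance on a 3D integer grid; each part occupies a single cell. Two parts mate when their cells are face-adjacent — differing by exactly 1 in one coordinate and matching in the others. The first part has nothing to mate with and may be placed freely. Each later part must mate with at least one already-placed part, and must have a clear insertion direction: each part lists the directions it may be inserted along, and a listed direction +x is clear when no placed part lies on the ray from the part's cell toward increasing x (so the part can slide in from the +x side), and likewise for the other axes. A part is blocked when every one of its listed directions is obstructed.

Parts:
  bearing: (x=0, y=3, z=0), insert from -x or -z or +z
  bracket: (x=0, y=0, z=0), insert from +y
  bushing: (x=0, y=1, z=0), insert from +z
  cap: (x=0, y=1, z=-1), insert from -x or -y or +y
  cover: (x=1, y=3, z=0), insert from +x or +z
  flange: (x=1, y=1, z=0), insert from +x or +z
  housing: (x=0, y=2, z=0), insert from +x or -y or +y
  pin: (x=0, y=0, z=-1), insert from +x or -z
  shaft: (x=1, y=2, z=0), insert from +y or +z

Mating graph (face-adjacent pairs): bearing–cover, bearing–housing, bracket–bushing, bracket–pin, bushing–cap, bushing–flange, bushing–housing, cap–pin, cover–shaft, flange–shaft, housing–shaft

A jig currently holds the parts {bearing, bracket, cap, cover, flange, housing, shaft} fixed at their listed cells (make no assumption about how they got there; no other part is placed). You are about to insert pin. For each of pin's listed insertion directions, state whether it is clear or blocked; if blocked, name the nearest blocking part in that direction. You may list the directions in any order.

+x: clear; -z: clear

+x: ray from pin(0, 0, -1) has no placed part ⇒ clear
-z: ray from pin(0, 0, -1) has no placed part ⇒ clear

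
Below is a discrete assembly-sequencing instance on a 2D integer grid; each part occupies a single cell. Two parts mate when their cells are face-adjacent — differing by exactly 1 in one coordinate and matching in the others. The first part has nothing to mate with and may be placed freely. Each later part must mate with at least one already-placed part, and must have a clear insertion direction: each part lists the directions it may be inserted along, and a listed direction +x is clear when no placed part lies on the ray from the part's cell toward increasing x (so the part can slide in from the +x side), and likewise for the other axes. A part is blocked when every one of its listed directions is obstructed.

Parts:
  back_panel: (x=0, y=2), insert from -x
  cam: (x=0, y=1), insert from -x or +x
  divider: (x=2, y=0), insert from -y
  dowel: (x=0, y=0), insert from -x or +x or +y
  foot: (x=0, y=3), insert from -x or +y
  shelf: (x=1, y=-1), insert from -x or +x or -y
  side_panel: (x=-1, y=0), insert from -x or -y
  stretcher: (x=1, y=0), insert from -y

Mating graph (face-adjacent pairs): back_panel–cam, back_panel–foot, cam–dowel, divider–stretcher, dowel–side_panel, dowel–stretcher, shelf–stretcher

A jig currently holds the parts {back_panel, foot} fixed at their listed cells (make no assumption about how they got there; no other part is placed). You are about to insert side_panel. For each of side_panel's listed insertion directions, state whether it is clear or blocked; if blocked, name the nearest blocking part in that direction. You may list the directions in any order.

-x: clear; -y: clear

-x: ray from side_panel(-1, 0) has no placed part ⇒ clear
-y: ray from side_panel(-1, 0) has no placed part ⇒ clear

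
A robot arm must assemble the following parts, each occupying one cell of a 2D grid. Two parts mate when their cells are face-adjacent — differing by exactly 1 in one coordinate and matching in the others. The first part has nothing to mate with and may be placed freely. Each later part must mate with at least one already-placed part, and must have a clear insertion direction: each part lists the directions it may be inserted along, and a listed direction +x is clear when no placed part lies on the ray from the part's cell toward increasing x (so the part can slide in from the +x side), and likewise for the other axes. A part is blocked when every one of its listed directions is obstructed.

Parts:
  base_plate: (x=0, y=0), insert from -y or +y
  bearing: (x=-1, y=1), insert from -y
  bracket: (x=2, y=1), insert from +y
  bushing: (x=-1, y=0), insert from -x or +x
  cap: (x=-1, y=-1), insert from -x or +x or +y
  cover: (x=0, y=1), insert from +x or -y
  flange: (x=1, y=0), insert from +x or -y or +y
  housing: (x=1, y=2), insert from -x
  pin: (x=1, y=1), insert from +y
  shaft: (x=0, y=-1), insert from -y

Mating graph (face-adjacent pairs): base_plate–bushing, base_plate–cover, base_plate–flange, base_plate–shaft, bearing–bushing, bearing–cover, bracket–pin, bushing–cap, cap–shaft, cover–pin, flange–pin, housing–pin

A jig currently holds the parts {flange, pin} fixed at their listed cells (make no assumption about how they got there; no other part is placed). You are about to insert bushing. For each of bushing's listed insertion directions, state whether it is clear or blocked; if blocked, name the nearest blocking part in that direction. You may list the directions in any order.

-x: ray from bushing(-1, 0) has no placed part ⇒ clear
+x: nearest on ray is flange@(1, 0) ⇒ blocked

+x: blocked by flange; -x: clear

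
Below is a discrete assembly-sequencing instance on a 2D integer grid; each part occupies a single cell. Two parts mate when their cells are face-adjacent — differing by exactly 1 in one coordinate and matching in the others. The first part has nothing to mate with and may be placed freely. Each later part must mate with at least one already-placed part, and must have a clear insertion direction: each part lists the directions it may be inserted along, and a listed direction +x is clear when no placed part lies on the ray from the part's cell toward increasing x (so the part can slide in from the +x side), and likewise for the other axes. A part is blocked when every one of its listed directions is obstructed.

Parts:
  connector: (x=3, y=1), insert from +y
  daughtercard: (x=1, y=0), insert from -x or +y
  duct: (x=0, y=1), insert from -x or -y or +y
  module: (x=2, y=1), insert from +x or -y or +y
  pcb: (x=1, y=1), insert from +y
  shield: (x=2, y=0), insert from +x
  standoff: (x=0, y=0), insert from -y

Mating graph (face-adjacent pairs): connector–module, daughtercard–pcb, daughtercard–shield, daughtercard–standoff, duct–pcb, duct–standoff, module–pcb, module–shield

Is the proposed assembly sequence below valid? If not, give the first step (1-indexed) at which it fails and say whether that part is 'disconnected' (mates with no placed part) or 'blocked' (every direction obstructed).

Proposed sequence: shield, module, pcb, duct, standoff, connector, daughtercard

1. shield@(2, 0) [+x clear] — {shield}
2. module@(2, 1) [+x clear] — {module, shield}
3. pcb@(1, 1) [+y clear] — {module, pcb, shield}
4. duct@(0, 1) [-x clear] — {duct, module, pcb, shield}
5. standoff@(0, 0) [-y clear] — {duct, module, pcb, shield, standoff}
6. connector@(3, 1) [+y clear] — {connector, duct, module, pcb, shield, standoff}
7. daughtercard@(1, 0) — -x/+y all obstructed ⇒ blocked

Invalid at step 7 (blocked)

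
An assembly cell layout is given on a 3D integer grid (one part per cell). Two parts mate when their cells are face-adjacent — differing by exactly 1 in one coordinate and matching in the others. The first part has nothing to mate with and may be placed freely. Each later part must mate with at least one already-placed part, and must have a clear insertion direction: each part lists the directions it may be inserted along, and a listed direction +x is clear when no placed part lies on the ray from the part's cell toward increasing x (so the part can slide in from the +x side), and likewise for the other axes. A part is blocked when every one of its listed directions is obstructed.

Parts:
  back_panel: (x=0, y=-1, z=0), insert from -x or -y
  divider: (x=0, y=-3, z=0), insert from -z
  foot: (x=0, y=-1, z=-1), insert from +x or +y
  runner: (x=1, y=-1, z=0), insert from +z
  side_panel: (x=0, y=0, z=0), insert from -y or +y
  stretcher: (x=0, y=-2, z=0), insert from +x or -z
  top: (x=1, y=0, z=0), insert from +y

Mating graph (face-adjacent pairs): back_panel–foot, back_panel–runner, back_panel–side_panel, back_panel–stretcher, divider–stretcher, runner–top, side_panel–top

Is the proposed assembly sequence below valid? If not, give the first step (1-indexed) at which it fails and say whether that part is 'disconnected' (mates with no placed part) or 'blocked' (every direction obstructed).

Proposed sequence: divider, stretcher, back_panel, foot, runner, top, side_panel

1. divider@(0, -3, 0) [-z clear] — {divider}
2. stretcher@(0, -2, 0) [+x clear] — {divider, stretcher}
3. back_panel@(0, -1, 0) [-x clear] — {back_panel, divider, stretcher}
4. foot@(0, -1, -1) [+x clear] — {back_panel, divider, foot, stretcher}
5. runner@(1, -1, 0) [+z clear] — {back_panel, divider, foot, runner, stretcher}
6. top@(1, 0, 0) [+y clear] — {back_panel, divider, foot, runner, stretcher, top}
7. side_panel@(0, 0, 0) [+y clear] — {back_panel, divider, foot, runner, side_panel, stretcher, top}

Valid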